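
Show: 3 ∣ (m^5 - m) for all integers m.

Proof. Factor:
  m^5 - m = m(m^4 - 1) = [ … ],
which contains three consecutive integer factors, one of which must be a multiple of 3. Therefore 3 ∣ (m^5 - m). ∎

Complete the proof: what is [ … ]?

m^4 - 1 = (m^2 - 1)(m^2 + 1), and m^2 - 1 = (m-1)(m+1).
So m(m^4 - 1) = (m - 1)m(m + 1)(m^2 + 1).

(m - 1)m(m + 1)(m^2 + 1)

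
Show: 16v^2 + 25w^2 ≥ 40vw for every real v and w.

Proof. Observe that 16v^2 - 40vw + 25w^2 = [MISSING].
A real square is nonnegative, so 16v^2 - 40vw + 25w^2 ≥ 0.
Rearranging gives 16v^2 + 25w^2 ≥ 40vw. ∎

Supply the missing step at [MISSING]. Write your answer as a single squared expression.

(4v - 5w)^2

16v^2 - 40vw + 25w^2 is a perfect-square trinomial: the outer terms are (4v)^2 and (5w)^2, and the cross term is -2·4v·5w.
So 16v^2 - 40vw + 25w^2 = (4v - 5w)^2 ≥ 0.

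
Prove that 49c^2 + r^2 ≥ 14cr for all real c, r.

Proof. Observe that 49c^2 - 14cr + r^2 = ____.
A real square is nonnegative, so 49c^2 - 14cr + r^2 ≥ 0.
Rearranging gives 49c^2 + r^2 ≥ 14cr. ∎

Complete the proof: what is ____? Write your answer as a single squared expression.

(7c - r)^2

The leading and trailing coefficients are 7^2 and 1^2, and 14 = 2·7·1, so the trinomial is (7c - r)^2.
Hence 49c^2 - 14cr + r^2 ≥ 0.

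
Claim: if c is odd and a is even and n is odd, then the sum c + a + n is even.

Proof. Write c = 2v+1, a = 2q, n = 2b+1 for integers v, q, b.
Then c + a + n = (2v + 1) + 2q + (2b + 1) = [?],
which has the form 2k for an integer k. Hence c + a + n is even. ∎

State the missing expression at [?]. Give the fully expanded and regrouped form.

(2v + 1) + 2q + (2b + 1) = 2b + 2q + 2v + 2
= 2(b + q + v + 1).
Since b + q + v + 1 is an integer, the sum is of the form 2k for an integer k.

2(b + q + v + 1)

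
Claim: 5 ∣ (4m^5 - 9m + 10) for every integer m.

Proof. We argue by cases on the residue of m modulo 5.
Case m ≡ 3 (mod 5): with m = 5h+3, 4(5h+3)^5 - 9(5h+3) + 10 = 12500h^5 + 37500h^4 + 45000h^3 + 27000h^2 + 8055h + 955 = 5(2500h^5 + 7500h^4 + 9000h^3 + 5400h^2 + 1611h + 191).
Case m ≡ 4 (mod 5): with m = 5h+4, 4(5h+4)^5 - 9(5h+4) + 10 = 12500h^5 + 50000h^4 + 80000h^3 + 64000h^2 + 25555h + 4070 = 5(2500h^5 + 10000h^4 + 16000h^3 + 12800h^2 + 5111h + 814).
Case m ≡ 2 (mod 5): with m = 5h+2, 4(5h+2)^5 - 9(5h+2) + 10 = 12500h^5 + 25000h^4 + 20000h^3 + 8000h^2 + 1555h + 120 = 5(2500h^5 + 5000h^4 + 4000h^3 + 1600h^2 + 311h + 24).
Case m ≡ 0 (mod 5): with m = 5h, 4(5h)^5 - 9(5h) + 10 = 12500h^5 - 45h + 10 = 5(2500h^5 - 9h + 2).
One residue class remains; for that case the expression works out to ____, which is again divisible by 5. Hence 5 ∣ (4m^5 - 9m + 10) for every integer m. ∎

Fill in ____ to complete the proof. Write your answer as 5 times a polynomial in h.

The residues treated are {3, 4, 2, 0}, so the missing case is m ≡ 1 (mod 5); write m = 5h+1.
Then 4(5h+1)^5 - 9(5h+1) + 10 = 12500h^5 + 12500h^4 + 5000h^3 + 1000h^2 + 55h + 5 = 5(2500h^5 + 2500h^4 + 1000h^3 + 200h^2 + 11h + 1).

5(2500h^5 + 2500h^4 + 1000h^3 + 200h^2 + 11h + 1)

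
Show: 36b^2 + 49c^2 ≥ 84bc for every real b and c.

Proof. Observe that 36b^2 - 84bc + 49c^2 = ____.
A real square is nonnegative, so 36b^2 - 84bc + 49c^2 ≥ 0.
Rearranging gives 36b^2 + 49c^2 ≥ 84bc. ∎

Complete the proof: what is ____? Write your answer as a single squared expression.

(6b - 7c)^2

The leading and trailing coefficients are 6^2 and 7^2, and 84 = 2·6·7, so the trinomial is (6b - 7c)^2.
Hence 36b^2 - 84bc + 49c^2 ≥ 0.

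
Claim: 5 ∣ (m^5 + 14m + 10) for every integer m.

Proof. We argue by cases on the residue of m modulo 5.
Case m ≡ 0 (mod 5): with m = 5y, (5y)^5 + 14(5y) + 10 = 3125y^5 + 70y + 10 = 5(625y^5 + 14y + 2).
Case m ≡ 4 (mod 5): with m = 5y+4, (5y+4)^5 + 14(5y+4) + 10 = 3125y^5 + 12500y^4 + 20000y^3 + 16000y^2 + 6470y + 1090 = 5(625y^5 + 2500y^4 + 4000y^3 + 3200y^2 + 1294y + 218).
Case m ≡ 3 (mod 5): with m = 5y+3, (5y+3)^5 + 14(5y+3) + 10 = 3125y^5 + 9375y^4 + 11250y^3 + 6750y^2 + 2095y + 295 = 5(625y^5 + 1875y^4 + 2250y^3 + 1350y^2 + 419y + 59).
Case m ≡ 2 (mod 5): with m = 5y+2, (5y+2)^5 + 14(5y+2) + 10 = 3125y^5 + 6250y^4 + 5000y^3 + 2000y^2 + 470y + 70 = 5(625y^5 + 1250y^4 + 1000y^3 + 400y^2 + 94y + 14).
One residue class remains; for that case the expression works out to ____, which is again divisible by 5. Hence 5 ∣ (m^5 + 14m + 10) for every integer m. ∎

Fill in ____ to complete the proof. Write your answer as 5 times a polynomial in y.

5(625y^5 + 625y^4 + 250y^3 + 50y^2 + 19y + 5)

Only m ≡ 1 (mod 5) is unaccounted for. Put m = 5y+1:
(5y+1)^5 + 14(5y+1) + 10 expands to 3125y^5 + 3125y^4 + 1250y^3 + 250y^2 + 95y + 25,
and factoring out 5 leaves 5(625y^5 + 625y^4 + 250y^3 + 50y^2 + 19y + 5).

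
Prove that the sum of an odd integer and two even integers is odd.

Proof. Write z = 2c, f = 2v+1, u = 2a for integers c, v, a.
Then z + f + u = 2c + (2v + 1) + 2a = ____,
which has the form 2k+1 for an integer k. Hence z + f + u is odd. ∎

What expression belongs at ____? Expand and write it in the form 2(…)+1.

2(a + c + v) + 1

Expanding: 2c + (2v + 1) + 2a = 2a + 2c + 2v + 1.
Every term except the constant is even, so this is 2(a + c + v) + 1,
and a + c + v ∈ ℤ gives the required form.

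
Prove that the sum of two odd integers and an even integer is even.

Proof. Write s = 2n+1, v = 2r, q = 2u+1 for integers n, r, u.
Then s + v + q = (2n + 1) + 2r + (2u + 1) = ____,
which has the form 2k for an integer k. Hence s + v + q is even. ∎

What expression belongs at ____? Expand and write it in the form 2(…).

(2n + 1) + 2r + (2u + 1) = 2n + 2r + 2u + 2
= 2(n + r + u + 1).
Since n + r + u + 1 is an integer, the sum is of the form 2k for an integer k.

2(n + r + u + 1)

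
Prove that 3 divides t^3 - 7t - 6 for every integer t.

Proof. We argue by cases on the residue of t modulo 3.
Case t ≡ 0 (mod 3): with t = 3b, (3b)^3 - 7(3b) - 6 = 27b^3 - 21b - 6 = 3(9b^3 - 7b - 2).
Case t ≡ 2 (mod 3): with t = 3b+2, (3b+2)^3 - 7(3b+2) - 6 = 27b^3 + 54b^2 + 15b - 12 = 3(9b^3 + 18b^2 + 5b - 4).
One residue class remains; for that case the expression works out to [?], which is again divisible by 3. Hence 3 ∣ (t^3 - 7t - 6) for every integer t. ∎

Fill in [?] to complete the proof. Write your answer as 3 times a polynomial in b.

3(9b^3 + 9b^2 - 4b - 4)

Only t ≡ 1 (mod 3) is unaccounted for. Put t = 3b+1:
(3b+1)^3 - 7(3b+1) - 6 expands to 27b^3 + 27b^2 - 12b - 12,
and factoring out 3 leaves 3(9b^3 + 9b^2 - 4b - 4).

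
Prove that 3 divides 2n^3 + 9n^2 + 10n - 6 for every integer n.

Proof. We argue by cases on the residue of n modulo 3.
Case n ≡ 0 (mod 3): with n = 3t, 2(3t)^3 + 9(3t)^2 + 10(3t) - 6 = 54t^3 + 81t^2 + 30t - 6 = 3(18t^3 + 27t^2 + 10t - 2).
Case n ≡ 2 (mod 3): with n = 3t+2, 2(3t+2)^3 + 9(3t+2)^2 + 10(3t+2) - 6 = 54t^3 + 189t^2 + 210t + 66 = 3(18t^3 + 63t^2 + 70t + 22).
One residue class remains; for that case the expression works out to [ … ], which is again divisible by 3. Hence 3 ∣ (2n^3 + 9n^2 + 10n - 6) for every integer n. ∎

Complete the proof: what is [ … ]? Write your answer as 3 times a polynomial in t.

3(18t^3 + 45t^2 + 34t + 5)

Only n ≡ 1 (mod 3) is unaccounted for. Put n = 3t+1:
2(3t+1)^3 + 9(3t+1)^2 + 10(3t+1) - 6 expands to 54t^3 + 135t^2 + 102t + 15,
and factoring out 3 leaves 3(18t^3 + 45t^2 + 34t + 5).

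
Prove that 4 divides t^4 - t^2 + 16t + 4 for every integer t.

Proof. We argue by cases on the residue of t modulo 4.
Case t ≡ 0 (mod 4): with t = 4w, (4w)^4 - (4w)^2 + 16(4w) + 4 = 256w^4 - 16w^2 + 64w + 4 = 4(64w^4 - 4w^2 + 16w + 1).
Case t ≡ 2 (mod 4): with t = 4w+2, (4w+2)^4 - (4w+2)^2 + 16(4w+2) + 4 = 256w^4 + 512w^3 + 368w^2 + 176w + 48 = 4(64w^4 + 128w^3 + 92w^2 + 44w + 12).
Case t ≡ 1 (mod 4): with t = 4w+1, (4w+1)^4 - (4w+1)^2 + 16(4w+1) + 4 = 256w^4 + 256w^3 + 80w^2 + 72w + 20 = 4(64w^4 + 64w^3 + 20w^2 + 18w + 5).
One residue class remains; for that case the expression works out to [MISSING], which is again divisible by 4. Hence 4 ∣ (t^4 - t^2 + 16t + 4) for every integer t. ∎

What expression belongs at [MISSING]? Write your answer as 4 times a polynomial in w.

Only t ≡ 3 (mod 4) is unaccounted for. Put t = 4w+3:
(4w+3)^4 - (4w+3)^2 + 16(4w+3) + 4 expands to 256w^4 + 768w^3 + 848w^2 + 472w + 124,
and factoring out 4 leaves 4(64w^4 + 192w^3 + 212w^2 + 118w + 31).

4(64w^4 + 192w^3 + 212w^2 + 118w + 31)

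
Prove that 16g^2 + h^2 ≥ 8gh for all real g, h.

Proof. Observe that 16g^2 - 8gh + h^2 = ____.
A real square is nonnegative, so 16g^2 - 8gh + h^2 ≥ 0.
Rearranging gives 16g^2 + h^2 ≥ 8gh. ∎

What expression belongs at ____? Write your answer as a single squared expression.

(4g - h)^2

16g^2 - 8gh + h^2 is a perfect-square trinomial: the outer terms are (4g)^2 and (h)^2, and the cross term is -2·4g·h.
So 16g^2 - 8gh + h^2 = (4g - h)^2 ≥ 0.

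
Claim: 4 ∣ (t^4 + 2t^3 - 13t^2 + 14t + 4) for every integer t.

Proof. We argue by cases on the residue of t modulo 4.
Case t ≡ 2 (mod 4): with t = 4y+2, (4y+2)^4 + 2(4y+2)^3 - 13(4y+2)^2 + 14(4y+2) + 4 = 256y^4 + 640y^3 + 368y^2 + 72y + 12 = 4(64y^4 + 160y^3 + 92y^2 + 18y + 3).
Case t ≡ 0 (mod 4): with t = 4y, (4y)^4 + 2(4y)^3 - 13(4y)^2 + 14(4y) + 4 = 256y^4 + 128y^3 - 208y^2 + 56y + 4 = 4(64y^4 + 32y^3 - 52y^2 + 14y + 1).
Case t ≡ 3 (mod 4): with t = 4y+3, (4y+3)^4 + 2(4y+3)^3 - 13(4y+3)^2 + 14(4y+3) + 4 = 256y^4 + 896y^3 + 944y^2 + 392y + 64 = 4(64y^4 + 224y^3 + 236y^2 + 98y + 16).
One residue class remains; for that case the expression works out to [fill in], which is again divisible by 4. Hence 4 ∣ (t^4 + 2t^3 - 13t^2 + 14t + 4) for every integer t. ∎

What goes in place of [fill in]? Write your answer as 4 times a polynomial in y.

4(64y^4 + 96y^3 - 4y^2 - 2y + 2)

The residues treated are {2, 0, 3}, so the missing case is t ≡ 1 (mod 4); write t = 4y+1.
Then (4y+1)^4 + 2(4y+1)^3 - 13(4y+1)^2 + 14(4y+1) + 4 = 256y^4 + 384y^3 - 16y^2 - 8y + 8 = 4(64y^4 + 96y^3 - 4y^2 - 2y + 2).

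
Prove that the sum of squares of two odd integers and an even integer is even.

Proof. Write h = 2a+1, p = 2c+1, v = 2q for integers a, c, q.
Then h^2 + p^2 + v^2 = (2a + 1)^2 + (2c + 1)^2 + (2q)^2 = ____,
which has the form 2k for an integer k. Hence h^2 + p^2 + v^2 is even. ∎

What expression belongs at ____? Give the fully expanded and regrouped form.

2(2a^2 + 2a + 2c^2 + 2c + 2q^2 + 1)

(2a + 1)^2 + (2c + 1)^2 + (2q)^2 = 4a^2 + 4a + 4c^2 + 4c + 4q^2 + 2
= 2(2a^2 + 2a + 2c^2 + 2c + 2q^2 + 1).
Since 2a^2 + 2a + 2c^2 + 2c + 2q^2 + 1 is an integer, the sum of squares is of the form 2k for an integer k.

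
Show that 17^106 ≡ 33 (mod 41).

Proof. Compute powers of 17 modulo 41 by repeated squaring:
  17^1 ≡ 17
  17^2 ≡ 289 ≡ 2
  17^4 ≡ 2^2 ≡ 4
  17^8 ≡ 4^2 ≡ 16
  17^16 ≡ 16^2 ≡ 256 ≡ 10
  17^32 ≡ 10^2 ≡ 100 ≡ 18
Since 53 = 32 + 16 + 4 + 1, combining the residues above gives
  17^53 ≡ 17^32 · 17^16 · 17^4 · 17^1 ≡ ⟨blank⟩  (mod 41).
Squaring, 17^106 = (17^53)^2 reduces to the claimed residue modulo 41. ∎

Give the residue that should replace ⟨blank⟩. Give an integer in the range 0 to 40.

17^32 · 17^16 · 17^4 · 17^1 ≡ 18 · 10 · 4 · 17 = 12240.
12240 mod 41 = 22, so 17^53 ≡ 22 (mod 41).

22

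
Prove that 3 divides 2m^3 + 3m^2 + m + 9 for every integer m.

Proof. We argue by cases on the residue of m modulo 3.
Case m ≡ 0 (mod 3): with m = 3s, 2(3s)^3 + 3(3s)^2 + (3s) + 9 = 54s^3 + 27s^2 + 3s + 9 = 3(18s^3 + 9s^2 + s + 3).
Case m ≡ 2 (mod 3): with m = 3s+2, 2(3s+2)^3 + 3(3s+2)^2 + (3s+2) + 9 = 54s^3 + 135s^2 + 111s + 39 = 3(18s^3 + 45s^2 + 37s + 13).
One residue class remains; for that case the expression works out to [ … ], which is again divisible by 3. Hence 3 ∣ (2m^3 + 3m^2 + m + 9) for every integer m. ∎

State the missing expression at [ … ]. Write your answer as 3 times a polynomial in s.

The residues treated are {0, 2}, so the missing case is m ≡ 1 (mod 3); write m = 3s+1.
Then 2(3s+1)^3 + 3(3s+1)^2 + (3s+1) + 9 = 54s^3 + 81s^2 + 39s + 15 = 3(18s^3 + 27s^2 + 13s + 5).

3(18s^3 + 27s^2 + 13s + 5)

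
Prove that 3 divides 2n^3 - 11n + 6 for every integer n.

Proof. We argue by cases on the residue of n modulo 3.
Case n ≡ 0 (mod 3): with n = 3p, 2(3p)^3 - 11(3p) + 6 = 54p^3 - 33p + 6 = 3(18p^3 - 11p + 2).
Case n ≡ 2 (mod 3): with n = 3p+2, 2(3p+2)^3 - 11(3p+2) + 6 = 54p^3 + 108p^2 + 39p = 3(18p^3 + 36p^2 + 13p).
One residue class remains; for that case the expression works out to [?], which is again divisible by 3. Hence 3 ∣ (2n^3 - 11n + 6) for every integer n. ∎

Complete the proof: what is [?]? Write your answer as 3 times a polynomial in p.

Only n ≡ 1 (mod 3) is unaccounted for. Put n = 3p+1:
2(3p+1)^3 - 11(3p+1) + 6 expands to 54p^3 + 54p^2 - 15p - 3,
and factoring out 3 leaves 3(18p^3 + 18p^2 - 5p - 1).

3(18p^3 + 18p^2 - 5p - 1)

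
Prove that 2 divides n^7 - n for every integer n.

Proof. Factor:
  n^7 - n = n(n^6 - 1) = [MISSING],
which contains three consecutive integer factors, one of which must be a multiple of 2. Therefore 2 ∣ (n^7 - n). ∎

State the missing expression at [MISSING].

(n - 1)n(n + 1)(n^4 + n^2 + 1)

n^6 - 1 = (n^2 - 1)(n^4 + n^2 + 1), and n^2 - 1 = (n-1)(n+1).
So n(n^6 - 1) = (n - 1)n(n + 1)(n^4 + n^2 + 1).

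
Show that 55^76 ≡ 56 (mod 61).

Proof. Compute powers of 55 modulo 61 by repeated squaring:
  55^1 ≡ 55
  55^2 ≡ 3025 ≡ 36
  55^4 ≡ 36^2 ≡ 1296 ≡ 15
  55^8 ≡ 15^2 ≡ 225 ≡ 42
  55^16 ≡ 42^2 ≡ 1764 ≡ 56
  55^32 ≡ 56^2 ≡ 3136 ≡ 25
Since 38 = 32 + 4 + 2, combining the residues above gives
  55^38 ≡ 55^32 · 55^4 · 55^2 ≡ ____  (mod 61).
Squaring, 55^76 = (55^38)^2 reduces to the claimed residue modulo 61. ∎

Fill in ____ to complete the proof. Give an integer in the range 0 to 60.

19

Multiply the listed residues: 25 · 15 · 36 = 375 → 13500.
Reducing modulo 61: 13500 = 221·61 + 19, so 55^38 ≡ 19.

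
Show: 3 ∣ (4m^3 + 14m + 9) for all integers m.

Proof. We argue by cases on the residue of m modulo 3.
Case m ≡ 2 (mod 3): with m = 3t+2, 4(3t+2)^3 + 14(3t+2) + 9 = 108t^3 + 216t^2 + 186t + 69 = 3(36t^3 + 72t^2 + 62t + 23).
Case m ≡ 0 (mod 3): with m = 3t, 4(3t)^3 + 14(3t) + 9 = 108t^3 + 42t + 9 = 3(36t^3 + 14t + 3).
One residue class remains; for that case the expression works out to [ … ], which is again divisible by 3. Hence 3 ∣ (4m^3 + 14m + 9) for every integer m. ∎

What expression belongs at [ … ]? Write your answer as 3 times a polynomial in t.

Only m ≡ 1 (mod 3) is unaccounted for. Put m = 3t+1:
4(3t+1)^3 + 14(3t+1) + 9 expands to 108t^3 + 108t^2 + 78t + 27,
and factoring out 3 leaves 3(36t^3 + 36t^2 + 26t + 9).

3(36t^3 + 36t^2 + 26t + 9)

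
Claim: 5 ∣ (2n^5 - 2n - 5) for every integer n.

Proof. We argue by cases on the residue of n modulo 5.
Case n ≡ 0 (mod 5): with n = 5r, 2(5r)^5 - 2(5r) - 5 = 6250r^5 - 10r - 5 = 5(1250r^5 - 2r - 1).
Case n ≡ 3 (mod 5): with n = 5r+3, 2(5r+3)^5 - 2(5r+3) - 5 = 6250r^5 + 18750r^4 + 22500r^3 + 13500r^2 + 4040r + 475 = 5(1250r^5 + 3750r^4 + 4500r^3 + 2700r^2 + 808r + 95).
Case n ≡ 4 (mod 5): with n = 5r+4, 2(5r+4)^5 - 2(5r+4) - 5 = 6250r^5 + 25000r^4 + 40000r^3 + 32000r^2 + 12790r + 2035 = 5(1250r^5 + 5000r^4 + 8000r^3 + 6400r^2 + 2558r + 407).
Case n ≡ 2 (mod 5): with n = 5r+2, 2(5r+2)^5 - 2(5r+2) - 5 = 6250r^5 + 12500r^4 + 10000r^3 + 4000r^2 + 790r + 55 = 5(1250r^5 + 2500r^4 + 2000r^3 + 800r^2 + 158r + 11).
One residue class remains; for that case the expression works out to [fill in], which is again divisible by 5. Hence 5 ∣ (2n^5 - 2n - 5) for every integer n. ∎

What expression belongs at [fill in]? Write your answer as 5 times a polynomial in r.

The residues treated are {0, 3, 4, 2}, so the missing case is n ≡ 1 (mod 5); write n = 5r+1.
Then 2(5r+1)^5 - 2(5r+1) - 5 = 6250r^5 + 6250r^4 + 2500r^3 + 500r^2 + 40r - 5 = 5(1250r^5 + 1250r^4 + 500r^3 + 100r^2 + 8r - 1).

5(1250r^5 + 1250r^4 + 500r^3 + 100r^2 + 8r - 1)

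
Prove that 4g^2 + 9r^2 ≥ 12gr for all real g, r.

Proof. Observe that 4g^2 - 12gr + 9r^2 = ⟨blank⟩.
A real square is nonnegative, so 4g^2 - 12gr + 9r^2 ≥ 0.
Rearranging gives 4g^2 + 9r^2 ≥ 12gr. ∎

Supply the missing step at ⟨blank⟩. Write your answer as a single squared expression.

4g^2 - 12gr + 9r^2 is a perfect-square trinomial: the outer terms are (2g)^2 and (3r)^2, and the cross term is -2·2g·3r.
So 4g^2 - 12gr + 9r^2 = (2g - 3r)^2 ≥ 0.

(2g - 3r)^2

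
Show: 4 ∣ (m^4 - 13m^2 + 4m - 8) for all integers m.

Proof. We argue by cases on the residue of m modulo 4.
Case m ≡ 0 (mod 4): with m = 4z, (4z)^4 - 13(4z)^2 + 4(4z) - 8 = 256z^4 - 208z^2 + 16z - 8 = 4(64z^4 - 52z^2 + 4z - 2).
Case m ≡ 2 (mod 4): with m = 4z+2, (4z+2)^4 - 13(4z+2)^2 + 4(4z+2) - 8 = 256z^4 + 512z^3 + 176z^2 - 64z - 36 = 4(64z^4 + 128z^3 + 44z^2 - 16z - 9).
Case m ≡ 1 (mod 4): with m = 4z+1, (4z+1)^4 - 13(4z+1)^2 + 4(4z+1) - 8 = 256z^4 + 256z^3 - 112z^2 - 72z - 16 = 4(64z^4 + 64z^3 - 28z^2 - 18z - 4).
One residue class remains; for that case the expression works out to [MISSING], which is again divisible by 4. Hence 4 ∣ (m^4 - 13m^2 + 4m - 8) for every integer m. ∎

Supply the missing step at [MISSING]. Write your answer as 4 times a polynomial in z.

Only m ≡ 3 (mod 4) is unaccounted for. Put m = 4z+3:
(4z+3)^4 - 13(4z+3)^2 + 4(4z+3) - 8 expands to 256z^4 + 768z^3 + 656z^2 + 136z - 32,
and factoring out 4 leaves 4(64z^4 + 192z^3 + 164z^2 + 34z - 8).

4(64z^4 + 192z^3 + 164z^2 + 34z - 8)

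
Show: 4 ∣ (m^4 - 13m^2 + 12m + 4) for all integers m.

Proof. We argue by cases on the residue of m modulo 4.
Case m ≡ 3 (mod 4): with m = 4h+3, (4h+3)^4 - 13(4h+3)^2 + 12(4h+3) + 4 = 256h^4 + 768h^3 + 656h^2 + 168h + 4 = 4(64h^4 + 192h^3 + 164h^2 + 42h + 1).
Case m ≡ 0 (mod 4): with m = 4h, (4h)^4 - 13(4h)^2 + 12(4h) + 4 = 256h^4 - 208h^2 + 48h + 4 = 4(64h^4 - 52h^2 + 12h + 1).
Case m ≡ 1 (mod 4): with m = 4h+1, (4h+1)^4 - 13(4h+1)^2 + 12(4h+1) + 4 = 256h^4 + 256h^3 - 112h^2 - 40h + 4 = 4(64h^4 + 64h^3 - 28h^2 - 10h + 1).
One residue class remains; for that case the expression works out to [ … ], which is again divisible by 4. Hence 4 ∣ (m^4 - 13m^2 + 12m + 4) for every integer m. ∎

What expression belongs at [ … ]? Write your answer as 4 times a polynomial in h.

4(64h^4 + 128h^3 + 44h^2 - 8h - 2)

Only m ≡ 2 (mod 4) is unaccounted for. Put m = 4h+2:
(4h+2)^4 - 13(4h+2)^2 + 12(4h+2) + 4 expands to 256h^4 + 512h^3 + 176h^2 - 32h - 8,
and factoring out 4 leaves 4(64h^4 + 128h^3 + 44h^2 - 8h - 2).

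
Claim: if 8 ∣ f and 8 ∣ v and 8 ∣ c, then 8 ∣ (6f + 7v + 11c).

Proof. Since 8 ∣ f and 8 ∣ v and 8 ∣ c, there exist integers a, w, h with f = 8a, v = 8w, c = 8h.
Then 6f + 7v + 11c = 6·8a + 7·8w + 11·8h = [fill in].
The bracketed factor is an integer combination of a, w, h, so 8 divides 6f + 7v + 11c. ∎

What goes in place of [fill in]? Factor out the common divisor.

8(6a + 11h + 7w)

Pull the common 8 out of every term: 6·8a + 7·8w + 11·8h = 8(6a + 11h + 7w).
6a + 11h + 7w is an integer, which exhibits the divisibility.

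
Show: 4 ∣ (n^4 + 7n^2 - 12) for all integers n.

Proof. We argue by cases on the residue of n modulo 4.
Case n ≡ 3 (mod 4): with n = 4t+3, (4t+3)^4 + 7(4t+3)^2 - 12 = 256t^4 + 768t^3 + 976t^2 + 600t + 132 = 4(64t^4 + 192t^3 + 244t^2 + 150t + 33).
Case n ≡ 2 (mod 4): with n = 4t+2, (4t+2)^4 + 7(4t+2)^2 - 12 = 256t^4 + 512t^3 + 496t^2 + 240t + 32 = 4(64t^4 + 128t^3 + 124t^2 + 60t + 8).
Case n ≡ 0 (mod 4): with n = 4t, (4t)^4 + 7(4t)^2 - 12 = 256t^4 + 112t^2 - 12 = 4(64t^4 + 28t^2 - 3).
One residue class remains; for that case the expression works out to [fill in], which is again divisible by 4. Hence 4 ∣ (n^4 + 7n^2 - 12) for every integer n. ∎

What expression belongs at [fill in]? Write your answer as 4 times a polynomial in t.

The residues treated are {3, 2, 0}, so the missing case is n ≡ 1 (mod 4); write n = 4t+1.
Then (4t+1)^4 + 7(4t+1)^2 - 12 = 256t^4 + 256t^3 + 208t^2 + 72t - 4 = 4(64t^4 + 64t^3 + 52t^2 + 18t - 1).

4(64t^4 + 64t^3 + 52t^2 + 18t - 1)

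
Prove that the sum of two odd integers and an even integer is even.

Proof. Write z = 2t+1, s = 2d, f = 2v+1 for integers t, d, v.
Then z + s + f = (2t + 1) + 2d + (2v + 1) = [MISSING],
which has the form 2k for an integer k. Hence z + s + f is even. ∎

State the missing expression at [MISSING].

2(d + t + v + 1)

Expanding: (2t + 1) + 2d + (2v + 1) = 2d + 2t + 2v + 2.
Every term is even; pulling out the factor of 2 gives 2(d + t + v + 1).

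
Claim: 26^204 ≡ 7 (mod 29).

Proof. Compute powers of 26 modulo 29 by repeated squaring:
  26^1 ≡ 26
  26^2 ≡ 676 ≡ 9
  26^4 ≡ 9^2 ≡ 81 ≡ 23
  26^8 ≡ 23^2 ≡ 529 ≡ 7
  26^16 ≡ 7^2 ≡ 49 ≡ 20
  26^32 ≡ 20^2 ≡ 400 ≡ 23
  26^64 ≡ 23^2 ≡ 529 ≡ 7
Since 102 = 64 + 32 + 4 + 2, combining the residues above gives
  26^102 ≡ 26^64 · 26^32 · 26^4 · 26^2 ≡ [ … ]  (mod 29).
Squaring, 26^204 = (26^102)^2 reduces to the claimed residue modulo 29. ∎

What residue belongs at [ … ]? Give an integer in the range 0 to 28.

6

Multiply the listed residues: 7 · 23 · 23 · 9 = 161 → 3703 → 33327.
Reducing modulo 29: 33327 = 1149·29 + 6, so 26^102 ≡ 6.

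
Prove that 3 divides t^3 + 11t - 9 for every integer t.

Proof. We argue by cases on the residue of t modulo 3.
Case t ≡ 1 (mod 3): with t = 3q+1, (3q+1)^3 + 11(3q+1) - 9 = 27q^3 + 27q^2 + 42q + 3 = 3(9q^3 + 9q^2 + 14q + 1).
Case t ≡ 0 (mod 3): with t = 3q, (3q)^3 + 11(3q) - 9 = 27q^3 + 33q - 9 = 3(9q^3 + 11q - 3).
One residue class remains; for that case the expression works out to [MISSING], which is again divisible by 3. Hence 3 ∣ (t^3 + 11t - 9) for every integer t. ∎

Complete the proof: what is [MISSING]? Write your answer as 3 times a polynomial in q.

Only t ≡ 2 (mod 3) is unaccounted for. Put t = 3q+2:
(3q+2)^3 + 11(3q+2) - 9 expands to 27q^3 + 54q^2 + 69q + 21,
and factoring out 3 leaves 3(9q^3 + 18q^2 + 23q + 7).

3(9q^3 + 18q^2 + 23q + 7)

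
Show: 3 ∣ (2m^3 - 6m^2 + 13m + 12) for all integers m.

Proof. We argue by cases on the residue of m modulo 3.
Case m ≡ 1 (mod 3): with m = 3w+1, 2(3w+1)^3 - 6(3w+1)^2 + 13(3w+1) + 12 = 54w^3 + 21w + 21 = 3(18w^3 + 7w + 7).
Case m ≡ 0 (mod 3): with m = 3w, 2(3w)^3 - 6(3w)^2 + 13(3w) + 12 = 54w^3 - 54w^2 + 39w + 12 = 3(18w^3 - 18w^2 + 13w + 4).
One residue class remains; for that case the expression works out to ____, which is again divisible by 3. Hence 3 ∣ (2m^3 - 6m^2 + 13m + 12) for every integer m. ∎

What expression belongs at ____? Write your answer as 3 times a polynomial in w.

3(18w^3 + 18w^2 + 13w + 10)

The residues treated are {1, 0}, so the missing case is m ≡ 2 (mod 3); write m = 3w+2.
Then 2(3w+2)^3 - 6(3w+2)^2 + 13(3w+2) + 12 = 54w^3 + 54w^2 + 39w + 30 = 3(18w^3 + 18w^2 + 13w + 10).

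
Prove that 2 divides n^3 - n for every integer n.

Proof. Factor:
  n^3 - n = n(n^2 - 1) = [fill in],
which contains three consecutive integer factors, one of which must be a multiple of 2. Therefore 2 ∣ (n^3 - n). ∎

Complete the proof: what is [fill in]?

(n - 1)n(n + 1)

n(n^2 - 1) = n(n - 1)(n + 1) = (n - 1)n(n + 1).
These three factors are consecutive integers, so their product is divisible by 2.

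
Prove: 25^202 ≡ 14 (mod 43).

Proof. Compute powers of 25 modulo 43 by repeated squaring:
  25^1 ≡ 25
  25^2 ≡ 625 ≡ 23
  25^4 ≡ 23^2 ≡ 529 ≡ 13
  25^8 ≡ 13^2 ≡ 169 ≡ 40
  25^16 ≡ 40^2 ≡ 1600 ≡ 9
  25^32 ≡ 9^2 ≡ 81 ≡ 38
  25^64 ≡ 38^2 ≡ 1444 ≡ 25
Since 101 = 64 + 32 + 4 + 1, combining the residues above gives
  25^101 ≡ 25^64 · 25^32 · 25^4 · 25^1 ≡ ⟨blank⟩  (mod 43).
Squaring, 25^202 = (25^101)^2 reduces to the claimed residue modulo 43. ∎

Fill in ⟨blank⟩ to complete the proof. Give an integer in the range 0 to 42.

Multiply the listed residues: 25 · 38 · 13 · 25 = 950 → 12350 → 308750.
Reducing modulo 43: 308750 = 7180·43 + 10, so 25^101 ≡ 10.

10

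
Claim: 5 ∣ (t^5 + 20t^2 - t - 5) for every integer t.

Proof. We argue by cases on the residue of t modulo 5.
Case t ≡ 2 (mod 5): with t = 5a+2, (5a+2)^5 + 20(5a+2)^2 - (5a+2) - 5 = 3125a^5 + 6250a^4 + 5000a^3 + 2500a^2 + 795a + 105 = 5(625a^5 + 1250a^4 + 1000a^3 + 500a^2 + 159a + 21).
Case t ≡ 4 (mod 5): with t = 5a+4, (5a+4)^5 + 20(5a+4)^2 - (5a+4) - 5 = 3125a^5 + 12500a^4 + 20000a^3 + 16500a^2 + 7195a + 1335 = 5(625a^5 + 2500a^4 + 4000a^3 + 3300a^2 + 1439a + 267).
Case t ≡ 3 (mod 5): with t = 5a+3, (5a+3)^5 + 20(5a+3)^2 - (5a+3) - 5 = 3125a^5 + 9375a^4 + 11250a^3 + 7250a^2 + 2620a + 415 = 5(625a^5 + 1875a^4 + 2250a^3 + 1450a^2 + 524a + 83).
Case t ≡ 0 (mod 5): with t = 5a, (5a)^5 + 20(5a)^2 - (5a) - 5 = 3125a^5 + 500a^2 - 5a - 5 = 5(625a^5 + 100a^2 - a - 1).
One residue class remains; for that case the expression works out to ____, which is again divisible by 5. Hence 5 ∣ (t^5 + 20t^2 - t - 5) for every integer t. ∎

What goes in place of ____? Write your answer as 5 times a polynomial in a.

The residues treated are {2, 4, 3, 0}, so the missing case is t ≡ 1 (mod 5); write t = 5a+1.
Then (5a+1)^5 + 20(5a+1)^2 - (5a+1) - 5 = 3125a^5 + 3125a^4 + 1250a^3 + 750a^2 + 220a + 15 = 5(625a^5 + 625a^4 + 250a^3 + 150a^2 + 44a + 3).

5(625a^5 + 625a^4 + 250a^3 + 150a^2 + 44a + 3)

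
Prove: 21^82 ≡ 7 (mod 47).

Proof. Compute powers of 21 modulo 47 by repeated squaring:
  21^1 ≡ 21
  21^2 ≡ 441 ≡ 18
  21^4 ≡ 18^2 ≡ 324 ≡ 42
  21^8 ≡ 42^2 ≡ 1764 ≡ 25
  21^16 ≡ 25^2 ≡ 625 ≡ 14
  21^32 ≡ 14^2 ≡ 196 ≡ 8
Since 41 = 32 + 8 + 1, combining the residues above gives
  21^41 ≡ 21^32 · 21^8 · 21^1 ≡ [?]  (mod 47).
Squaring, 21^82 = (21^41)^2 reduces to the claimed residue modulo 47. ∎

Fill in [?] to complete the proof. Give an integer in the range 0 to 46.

17

21^32 · 21^8 · 21^1 ≡ 8 · 25 · 21 = 4200.
4200 mod 47 = 17, so 21^41 ≡ 17 (mod 47).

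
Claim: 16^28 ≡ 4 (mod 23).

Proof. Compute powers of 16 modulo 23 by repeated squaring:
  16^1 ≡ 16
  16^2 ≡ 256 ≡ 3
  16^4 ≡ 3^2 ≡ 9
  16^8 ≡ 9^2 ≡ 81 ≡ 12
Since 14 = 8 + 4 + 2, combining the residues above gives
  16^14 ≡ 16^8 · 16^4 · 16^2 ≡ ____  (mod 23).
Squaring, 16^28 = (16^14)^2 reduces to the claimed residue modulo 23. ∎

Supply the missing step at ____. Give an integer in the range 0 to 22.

2

16^8 · 16^4 · 16^2 ≡ 12 · 9 · 3 = 324.
324 mod 23 = 2, so 16^14 ≡ 2 (mod 23).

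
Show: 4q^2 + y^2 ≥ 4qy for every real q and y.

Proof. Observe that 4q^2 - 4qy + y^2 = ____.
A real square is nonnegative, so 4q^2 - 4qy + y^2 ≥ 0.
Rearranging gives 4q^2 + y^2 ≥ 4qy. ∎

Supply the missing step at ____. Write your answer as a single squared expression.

The leading and trailing coefficients are 2^2 and 1^2, and 4 = 2·2·1, so the trinomial is (2q - y)^2.
Hence 4q^2 - 4qy + y^2 ≥ 0.

(2q - y)^2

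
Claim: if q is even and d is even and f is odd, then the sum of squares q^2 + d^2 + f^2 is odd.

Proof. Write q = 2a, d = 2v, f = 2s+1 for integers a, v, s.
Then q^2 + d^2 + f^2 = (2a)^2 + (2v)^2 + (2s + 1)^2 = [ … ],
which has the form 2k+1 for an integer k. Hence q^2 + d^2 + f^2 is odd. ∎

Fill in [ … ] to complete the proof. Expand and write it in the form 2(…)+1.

2(2a^2 + 2s^2 + 2s + 2v^2) + 1

Expanding: (2a)^2 + (2v)^2 + (2s + 1)^2 = 4a^2 + 4s^2 + 4s + 4v^2 + 1.
Every term except the constant is even, so this is 2(2a^2 + 2s^2 + 2s + 2v^2) + 1,
and 2a^2 + 2s^2 + 2s + 2v^2 ∈ ℤ gives the required form.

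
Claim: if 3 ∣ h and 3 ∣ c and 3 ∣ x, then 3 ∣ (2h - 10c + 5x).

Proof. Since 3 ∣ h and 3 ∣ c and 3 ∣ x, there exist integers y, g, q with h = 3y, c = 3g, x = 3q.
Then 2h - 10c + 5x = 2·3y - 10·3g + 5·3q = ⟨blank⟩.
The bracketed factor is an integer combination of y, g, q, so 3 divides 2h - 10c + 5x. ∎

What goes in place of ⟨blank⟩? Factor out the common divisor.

Each term has a factor of 3: 2·3y - 10·3g + 5·3q = 3·(-10g + 5q + 2y).
Since -10g + 5q + 2y is an integer, 3 ∣ (2h - 10c + 5x).

3(-10g + 5q + 2y)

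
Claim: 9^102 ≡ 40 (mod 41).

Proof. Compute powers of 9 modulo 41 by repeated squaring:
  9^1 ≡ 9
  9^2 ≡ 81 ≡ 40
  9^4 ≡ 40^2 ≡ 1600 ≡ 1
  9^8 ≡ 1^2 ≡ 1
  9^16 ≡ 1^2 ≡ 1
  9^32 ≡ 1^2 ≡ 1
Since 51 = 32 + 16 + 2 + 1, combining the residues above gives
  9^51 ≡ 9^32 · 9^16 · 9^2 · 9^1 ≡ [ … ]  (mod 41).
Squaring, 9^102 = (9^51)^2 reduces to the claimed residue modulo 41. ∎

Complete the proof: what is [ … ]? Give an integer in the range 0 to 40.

32

Multiply the listed residues: 1 · 1 · 40 · 9 = 1 → 40 → 360.
Reducing modulo 41: 360 = 8·41 + 32, so 9^51 ≡ 32.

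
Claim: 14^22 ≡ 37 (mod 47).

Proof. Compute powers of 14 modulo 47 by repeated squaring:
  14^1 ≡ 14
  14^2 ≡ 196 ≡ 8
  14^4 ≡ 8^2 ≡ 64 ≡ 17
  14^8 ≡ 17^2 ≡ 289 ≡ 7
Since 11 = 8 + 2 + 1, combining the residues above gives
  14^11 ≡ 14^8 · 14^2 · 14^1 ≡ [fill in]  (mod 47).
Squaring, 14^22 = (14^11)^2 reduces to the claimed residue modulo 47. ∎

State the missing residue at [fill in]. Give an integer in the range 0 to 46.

32

14^8 · 14^2 · 14^1 ≡ 7 · 8 · 14 = 784.
784 mod 47 = 32, so 14^11 ≡ 32 (mod 47).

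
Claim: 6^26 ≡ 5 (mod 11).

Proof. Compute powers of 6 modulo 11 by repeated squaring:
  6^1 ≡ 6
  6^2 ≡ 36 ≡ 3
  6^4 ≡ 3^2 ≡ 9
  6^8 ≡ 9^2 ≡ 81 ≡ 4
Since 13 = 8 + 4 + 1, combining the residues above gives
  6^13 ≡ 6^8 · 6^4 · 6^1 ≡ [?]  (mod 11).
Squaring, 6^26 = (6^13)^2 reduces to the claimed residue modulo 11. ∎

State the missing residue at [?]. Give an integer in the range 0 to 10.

6^8 · 6^4 · 6^1 ≡ 4 · 9 · 6 = 216.
216 mod 11 = 7, so 6^13 ≡ 7 (mod 11).

7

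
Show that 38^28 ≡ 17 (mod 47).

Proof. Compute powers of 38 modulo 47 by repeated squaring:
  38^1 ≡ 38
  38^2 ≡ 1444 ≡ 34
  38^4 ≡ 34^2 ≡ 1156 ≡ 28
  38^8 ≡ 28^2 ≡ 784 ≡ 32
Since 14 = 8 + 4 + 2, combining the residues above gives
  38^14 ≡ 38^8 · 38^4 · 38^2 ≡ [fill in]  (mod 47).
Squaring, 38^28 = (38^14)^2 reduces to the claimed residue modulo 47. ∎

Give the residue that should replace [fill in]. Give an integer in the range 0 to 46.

8

Multiply the listed residues: 32 · 28 · 34 = 896 → 30464.
Reducing modulo 47: 30464 = 648·47 + 8, so 38^14 ≡ 8.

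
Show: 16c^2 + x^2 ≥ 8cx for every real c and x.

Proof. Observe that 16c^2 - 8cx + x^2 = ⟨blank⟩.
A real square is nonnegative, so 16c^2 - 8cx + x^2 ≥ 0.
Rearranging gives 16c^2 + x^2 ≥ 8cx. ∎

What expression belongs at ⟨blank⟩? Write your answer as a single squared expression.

16c^2 - 8cx + x^2 is a perfect-square trinomial: the outer terms are (4c)^2 and (x)^2, and the cross term is -2·4c·x.
So 16c^2 - 8cx + x^2 = (4c - x)^2 ≥ 0.

(4c - x)^2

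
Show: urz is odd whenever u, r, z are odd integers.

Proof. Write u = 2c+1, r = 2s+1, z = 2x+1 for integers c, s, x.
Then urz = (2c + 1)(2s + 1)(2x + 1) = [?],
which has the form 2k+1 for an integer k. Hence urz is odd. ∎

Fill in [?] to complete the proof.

(2c + 1)(2s + 1)(2x + 1) = 8csx + 4cs + 4cx + 2c + 4sx + 2s + 2x + 1
= 2(4csx + 2cs + 2cx + c + 2sx + s + x) + 1.
Since 4csx + 2cs + 2cx + c + 2sx + s + x is an integer, the product is of the form 2k+1 for an integer k.

2(4csx + 2cs + 2cx + c + 2sx + s + x) + 1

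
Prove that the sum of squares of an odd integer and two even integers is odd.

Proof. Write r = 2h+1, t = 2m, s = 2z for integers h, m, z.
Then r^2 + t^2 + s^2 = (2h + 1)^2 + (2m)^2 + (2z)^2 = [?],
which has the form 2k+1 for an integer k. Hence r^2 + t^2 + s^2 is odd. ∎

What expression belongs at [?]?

Expanding: (2h + 1)^2 + (2m)^2 + (2z)^2 = 4h^2 + 4h + 4m^2 + 4z^2 + 1.
Every term except the constant is even, so this is 2(2h^2 + 2h + 2m^2 + 2z^2) + 1,
and 2h^2 + 2h + 2m^2 + 2z^2 ∈ ℤ gives the required form.

2(2h^2 + 2h + 2m^2 + 2z^2) + 1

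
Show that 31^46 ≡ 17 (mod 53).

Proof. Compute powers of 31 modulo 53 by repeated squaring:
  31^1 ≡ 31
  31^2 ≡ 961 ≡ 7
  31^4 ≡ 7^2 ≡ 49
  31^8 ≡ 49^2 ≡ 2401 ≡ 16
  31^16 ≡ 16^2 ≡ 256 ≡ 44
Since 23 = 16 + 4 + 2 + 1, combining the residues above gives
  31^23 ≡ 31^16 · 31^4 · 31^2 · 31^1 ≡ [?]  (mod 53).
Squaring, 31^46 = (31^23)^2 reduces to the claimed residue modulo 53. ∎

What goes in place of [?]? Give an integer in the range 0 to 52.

Multiply the listed residues: 44 · 49 · 7 · 31 = 2156 → 15092 → 467852.
Reducing modulo 53: 467852 = 8827·53 + 21, so 31^23 ≡ 21.

21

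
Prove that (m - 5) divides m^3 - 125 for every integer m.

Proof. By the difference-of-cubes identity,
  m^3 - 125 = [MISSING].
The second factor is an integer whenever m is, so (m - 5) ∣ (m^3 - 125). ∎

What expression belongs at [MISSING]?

Polynomial division of m^3 - 125 by m - 5 leaves remainder 0 and quotient m^2 + 5m + 25.
Hence m^3 - 125 = (m - 5)(m^2 + 5m + 25).

(m - 5)(m^2 + 5m + 25)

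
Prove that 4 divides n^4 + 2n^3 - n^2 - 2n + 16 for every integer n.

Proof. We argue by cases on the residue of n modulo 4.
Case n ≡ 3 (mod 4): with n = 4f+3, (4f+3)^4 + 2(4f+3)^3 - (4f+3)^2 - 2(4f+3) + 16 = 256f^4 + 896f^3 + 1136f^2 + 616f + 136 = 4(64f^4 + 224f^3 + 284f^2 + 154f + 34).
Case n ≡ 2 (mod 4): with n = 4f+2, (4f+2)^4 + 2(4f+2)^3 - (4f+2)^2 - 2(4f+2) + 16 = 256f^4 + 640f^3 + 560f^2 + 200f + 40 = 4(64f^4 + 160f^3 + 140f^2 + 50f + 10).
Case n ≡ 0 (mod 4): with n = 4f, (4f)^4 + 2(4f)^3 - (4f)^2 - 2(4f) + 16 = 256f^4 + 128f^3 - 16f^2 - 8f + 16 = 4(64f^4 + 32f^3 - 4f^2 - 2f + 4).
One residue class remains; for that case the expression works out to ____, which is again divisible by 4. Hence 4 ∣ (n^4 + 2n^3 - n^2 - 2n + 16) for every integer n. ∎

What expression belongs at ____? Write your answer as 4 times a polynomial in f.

4(64f^4 + 96f^3 + 44f^2 + 6f + 4)

Only n ≡ 1 (mod 4) is unaccounted for. Put n = 4f+1:
(4f+1)^4 + 2(4f+1)^3 - (4f+1)^2 - 2(4f+1) + 16 expands to 256f^4 + 384f^3 + 176f^2 + 24f + 16,
and factoring out 4 leaves 4(64f^4 + 96f^3 + 44f^2 + 6f + 4).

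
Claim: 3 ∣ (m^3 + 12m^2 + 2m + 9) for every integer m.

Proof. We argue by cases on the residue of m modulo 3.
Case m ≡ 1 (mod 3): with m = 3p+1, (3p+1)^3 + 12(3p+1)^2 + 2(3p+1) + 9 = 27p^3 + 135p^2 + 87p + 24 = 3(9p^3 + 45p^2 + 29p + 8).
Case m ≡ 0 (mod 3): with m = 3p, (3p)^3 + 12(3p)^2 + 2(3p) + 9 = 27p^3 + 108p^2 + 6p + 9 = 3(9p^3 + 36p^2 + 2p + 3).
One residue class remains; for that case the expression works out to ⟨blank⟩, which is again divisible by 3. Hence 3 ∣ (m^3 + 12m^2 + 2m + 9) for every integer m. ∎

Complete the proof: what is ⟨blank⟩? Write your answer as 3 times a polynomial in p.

3(9p^3 + 54p^2 + 62p + 23)

The residues treated are {1, 0}, so the missing case is m ≡ 2 (mod 3); write m = 3p+2.
Then (3p+2)^3 + 12(3p+2)^2 + 2(3p+2) + 9 = 27p^3 + 162p^2 + 186p + 69 = 3(9p^3 + 54p^2 + 62p + 23).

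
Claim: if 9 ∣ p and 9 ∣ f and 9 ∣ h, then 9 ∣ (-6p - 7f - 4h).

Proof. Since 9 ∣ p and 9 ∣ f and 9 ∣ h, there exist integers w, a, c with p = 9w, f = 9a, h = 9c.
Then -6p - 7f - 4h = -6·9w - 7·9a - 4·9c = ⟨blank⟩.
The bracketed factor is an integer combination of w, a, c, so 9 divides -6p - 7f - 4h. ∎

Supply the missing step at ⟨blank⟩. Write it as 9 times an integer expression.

Pull the common 9 out of every term: -6·9w - 7·9a - 4·9c = 9(-7a - 4c - 6w).
-7a - 4c - 6w is an integer, which exhibits the divisibility.

9(-7a - 4c - 6w)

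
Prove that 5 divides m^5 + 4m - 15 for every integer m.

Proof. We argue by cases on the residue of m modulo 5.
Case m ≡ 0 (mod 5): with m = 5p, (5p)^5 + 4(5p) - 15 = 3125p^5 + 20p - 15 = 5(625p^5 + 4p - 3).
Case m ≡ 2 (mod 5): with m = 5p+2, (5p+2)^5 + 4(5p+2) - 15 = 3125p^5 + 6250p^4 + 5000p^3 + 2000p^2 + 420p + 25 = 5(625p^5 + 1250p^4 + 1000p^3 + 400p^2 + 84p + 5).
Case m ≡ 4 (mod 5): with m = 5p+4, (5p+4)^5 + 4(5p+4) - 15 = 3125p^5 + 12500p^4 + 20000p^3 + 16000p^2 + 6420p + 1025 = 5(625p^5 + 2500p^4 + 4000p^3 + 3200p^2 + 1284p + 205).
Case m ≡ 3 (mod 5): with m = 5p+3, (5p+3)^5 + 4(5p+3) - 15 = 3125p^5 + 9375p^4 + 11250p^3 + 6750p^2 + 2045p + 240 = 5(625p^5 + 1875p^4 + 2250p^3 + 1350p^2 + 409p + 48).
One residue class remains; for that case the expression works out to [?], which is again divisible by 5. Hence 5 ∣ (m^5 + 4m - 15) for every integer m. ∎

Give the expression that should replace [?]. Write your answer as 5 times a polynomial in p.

The residues treated are {0, 2, 4, 3}, so the missing case is m ≡ 1 (mod 5); write m = 5p+1.
Then (5p+1)^5 + 4(5p+1) - 15 = 3125p^5 + 3125p^4 + 1250p^3 + 250p^2 + 45p - 10 = 5(625p^5 + 625p^4 + 250p^3 + 50p^2 + 9p - 2).

5(625p^5 + 625p^4 + 250p^3 + 50p^2 + 9p - 2)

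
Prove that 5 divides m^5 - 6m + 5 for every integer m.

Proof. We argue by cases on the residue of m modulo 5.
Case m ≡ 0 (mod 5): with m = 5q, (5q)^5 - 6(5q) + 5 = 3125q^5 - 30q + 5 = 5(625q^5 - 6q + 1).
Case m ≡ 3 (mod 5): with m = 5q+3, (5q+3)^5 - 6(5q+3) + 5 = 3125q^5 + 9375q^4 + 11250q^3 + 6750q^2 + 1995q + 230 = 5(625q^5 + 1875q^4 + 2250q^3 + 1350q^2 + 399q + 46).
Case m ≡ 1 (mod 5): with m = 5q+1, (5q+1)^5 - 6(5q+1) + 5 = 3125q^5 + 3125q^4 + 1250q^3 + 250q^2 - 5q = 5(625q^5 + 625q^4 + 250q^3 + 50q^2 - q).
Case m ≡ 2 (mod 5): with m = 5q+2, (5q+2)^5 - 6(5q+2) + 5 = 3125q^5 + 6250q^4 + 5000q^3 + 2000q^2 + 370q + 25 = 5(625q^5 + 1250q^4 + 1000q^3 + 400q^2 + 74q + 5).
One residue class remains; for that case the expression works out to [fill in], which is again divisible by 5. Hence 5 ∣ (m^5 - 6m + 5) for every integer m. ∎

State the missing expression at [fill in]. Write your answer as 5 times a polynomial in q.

Only m ≡ 4 (mod 5) is unaccounted for. Put m = 5q+4:
(5q+4)^5 - 6(5q+4) + 5 expands to 3125q^5 + 12500q^4 + 20000q^3 + 16000q^2 + 6370q + 1005,
and factoring out 5 leaves 5(625q^5 + 2500q^4 + 4000q^3 + 3200q^2 + 1274q + 201).

5(625q^5 + 2500q^4 + 4000q^3 + 3200q^2 + 1274q + 201)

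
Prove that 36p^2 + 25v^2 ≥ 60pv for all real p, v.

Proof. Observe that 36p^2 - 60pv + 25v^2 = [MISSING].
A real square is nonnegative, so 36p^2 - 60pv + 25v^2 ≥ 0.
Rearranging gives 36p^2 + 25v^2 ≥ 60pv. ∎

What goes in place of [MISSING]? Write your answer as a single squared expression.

The leading and trailing coefficients are 6^2 and 5^2, and 60 = 2·6·5, so the trinomial is (6p - 5v)^2.
Hence 36p^2 - 60pv + 25v^2 ≥ 0.

(6p - 5v)^2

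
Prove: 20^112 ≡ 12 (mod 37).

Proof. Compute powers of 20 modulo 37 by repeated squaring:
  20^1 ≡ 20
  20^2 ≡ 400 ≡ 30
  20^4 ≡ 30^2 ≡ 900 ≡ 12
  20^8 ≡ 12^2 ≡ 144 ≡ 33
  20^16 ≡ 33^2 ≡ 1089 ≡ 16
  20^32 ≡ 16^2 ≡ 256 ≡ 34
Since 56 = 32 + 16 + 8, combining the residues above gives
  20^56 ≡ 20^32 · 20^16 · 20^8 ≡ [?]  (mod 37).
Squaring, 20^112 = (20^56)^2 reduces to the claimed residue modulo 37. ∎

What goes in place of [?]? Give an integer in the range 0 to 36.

20^32 · 20^16 · 20^8 ≡ 34 · 16 · 33 = 17952.
17952 mod 37 = 7, so 20^56 ≡ 7 (mod 37).

7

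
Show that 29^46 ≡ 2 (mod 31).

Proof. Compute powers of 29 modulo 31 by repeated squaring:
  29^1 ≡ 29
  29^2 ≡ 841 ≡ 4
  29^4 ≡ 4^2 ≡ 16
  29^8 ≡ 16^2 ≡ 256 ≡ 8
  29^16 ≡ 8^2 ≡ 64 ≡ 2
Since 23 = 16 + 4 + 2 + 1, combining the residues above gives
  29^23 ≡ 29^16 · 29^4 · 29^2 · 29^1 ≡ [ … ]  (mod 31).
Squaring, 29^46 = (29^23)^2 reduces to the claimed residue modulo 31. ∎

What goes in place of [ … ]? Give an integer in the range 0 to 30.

23

29^16 · 29^4 · 29^2 · 29^1 ≡ 2 · 16 · 4 · 29 = 3712.
3712 mod 31 = 23, so 29^23 ≡ 23 (mod 31).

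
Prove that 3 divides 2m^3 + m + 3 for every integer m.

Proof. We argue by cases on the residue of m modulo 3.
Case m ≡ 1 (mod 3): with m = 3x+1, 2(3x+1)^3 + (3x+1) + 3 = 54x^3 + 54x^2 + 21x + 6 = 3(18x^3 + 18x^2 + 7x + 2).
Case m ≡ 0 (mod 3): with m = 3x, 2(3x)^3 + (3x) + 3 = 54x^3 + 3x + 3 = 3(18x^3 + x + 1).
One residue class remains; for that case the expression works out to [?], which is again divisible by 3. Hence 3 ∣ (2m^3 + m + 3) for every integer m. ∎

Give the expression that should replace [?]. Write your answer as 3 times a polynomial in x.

3(18x^3 + 36x^2 + 25x + 7)

Only m ≡ 2 (mod 3) is unaccounted for. Put m = 3x+2:
2(3x+2)^3 + (3x+2) + 3 expands to 54x^3 + 108x^2 + 75x + 21,
and factoring out 3 leaves 3(18x^3 + 36x^2 + 25x + 7).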